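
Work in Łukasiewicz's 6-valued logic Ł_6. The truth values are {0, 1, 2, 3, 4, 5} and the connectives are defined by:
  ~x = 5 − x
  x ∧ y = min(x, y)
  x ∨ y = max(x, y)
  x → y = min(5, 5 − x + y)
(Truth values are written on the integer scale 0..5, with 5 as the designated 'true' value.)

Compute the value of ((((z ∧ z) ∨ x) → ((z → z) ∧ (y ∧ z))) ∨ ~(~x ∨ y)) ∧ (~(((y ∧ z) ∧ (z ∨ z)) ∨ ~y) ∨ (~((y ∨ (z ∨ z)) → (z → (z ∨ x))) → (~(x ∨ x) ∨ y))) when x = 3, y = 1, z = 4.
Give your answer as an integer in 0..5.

z ∧ z = 4 ∧ 4 = 4
(z ∧ z) ∨ x = 4 ∨ 3 = 4
z → z = 4 → 4 = 5
y ∧ z = 1 ∧ 4 = 1
(z → z) ∧ (y ∧ z) = 5 ∧ 1 = 1
((z ∧ z) ∨ x) → ((z → z) ∧ (y ∧ z)) = 4 → 1 = 2
~x = ~3 = 2
~x ∨ y = 2 ∨ 1 = 2
~(~x ∨ y) = ~2 = 3
(((z ∧ z) ∨ x) → ((z → z) ∧ (y ∧ z))) ∨ ~(~x ∨ y) = 2 ∨ 3 = 3
y ∧ z = 1 ∧ 4 = 1
z ∨ z = 4 ∨ 4 = 4
(y ∧ z) ∧ (z ∨ z) = 1 ∧ 4 = 1
~y = ~1 = 4
((y ∧ z) ∧ (z ∨ z)) ∨ ~y = 1 ∨ 4 = 4
~(((y ∧ z) ∧ (z ∨ z)) ∨ ~y) = ~4 = 1
z ∨ z = 4 ∨ 4 = 4
y ∨ (z ∨ z) = 1 ∨ 4 = 4
z ∨ x = 4 ∨ 3 = 4
z → (z ∨ x) = 4 → 4 = 5
(y ∨ (z ∨ z)) → (z → (z ∨ x)) = 4 → 5 = 5
~((y ∨ (z ∨ z)) → (z → (z ∨ x))) = ~5 = 0
x ∨ x = 3 ∨ 3 = 3
~(x ∨ x) = ~3 = 2
~(x ∨ x) ∨ y = 2 ∨ 1 = 2
~((y ∨ (z ∨ z)) → (z → (z ∨ x))) → (~(x ∨ x) ∨ y) = 0 → 2 = 5
~(((y ∧ z) ∧ (z ∨ z)) ∨ ~y) ∨ (~((y ∨ (z ∨ z)) → (z → (z ∨ x))) → (~(x ∨ x) ∨ y)) = 1 ∨ 5 = 5
((((z ∧ z) ∨ x) → ((z → z) ∧ (y ∧ z))) ∨ ~(~x ∨ y)) ∧ (~(((y ∧ z) ∧ (z ∨ z)) ∨ ~y) ∨ (~((y ∨ (z ∨ z)) → (z → (z ∨ x))) → (~(x ∨ x) ∨ y))) = 3 ∧ 5 = 3

3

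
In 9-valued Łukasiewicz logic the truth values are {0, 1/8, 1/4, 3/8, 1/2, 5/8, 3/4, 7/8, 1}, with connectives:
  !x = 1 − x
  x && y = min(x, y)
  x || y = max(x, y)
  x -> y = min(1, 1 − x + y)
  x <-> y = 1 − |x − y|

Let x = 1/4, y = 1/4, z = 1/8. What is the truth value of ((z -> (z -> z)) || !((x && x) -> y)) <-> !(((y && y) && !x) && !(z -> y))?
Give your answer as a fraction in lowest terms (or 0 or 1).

z -> z = 1/8 -> 1/8 = 1
z -> (z -> z) = 1/8 -> 1 = 1
x && x = 1/4 && 1/4 = 1/4
(x && x) -> y = 1/4 -> 1/4 = 1
!((x && x) -> y) = !1 = 0
(z -> (z -> z)) || !((x && x) -> y) = 1 || 0 = 1
y && y = 1/4 && 1/4 = 1/4
!x = !1/4 = 3/4
(y && y) && !x = 1/4 && 3/4 = 1/4
z -> y = 1/8 -> 1/4 = 1
!(z -> y) = !1 = 0
((y && y) && !x) && !(z -> y) = 1/4 && 0 = 0
!(((y && y) && !x) && !(z -> y)) = !0 = 1
((z -> (z -> z)) || !((x && x) -> y)) <-> !(((y && y) && !x) && !(z -> y)) = 1 <-> 1 = 1

1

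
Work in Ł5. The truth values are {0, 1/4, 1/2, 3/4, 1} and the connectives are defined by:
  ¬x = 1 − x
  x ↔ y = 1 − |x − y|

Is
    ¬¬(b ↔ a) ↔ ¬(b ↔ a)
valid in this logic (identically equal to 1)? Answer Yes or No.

No

Counterexample: take a = 0, b = 0.
b ↔ a = 0 ↔ 0 = 1
¬(b ↔ a) = ¬1 = 0
¬¬(b ↔ a) = ¬0 = 1
b ↔ a = 0 ↔ 0 = 1
¬(b ↔ a) = ¬1 = 0
¬¬(b ↔ a) ↔ ¬(b ↔ a) = 1 ↔ 0 = 0
This gives 0 ≠ 1.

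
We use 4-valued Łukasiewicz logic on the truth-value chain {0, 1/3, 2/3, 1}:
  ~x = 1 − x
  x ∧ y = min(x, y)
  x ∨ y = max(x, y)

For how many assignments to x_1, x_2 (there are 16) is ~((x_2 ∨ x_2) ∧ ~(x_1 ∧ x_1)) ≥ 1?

x_1 = 0, x_2 = 0 ↦ 1  ≥
x_1 = 0, x_2 = 1/3 ↦ 2/3  <
x_1 = 0, x_2 = 2/3 ↦ 1/3  <
x_1 = 0, x_2 = 1 ↦ 0  <
x_1 = 1/3, x_2 = 0 ↦ 1  ≥
x_1 = 1/3, x_2 = 1/3 ↦ 2/3  <
x_1 = 1/3, x_2 = 2/3 ↦ 1/3  <
x_1 = 1/3, x_2 = 1 ↦ 1/3  <
x_1 = 2/3, x_2 = 0 ↦ 1  ≥
x_1 = 2/3, x_2 = 1/3 ↦ 2/3  <
x_1 = 2/3, x_2 = 2/3 ↦ 2/3  <
x_1 = 2/3, x_2 = 1 ↦ 2/3  <
x_1 = 1, x_2 = 0 ↦ 1  ≥
x_1 = 1, x_2 = 1/3 ↦ 1  ≥
x_1 = 1, x_2 = 2/3 ↦ 1  ≥
x_1 = 1, x_2 = 1 ↦ 1  ≥
So 7 of the 16 assignments meet the threshold.

7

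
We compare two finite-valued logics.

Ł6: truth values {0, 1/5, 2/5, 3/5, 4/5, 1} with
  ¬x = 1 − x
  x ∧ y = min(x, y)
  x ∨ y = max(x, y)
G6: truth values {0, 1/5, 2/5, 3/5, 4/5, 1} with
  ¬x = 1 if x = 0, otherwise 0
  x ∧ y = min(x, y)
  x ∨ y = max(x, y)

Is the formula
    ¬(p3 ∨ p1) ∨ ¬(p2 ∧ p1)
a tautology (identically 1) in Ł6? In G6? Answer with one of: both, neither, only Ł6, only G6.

neither

In Ł6: at p1 = 1/5, p2 = 1/5, p3 = 0 the value is 4/5 — not a tautology.
In G6: at p1 = 1/5, p2 = 1/5, p3 = 0 the value is 0 — not a tautology.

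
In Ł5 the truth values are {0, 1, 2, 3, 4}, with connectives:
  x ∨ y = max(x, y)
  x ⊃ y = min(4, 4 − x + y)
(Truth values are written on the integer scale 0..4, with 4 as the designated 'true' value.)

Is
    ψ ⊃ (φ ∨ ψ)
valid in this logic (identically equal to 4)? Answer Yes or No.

At φ = 1, ψ = 1, for instance:
φ ∨ ψ = 1 ∨ 1 = 1
ψ ⊃ (φ ∨ ψ) = 1 ⊃ 1 = 4
and checking the remaining 24 assignments likewise gives ≥ 4 in every case.

Yes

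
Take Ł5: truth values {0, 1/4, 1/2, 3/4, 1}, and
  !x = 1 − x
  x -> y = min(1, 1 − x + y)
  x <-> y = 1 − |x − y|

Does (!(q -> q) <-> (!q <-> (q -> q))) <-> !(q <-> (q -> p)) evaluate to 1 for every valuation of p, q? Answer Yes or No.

Counterexample: take p = 0, q = 0.
q -> q = 0 -> 0 = 1
!(q -> q) = !1 = 0
!q = !0 = 1
q -> q = 0 -> 0 = 1
!q <-> (q -> q) = 1 <-> 1 = 1
!(q -> q) <-> (!q <-> (q -> q)) = 0 <-> 1 = 0
q -> p = 0 -> 0 = 1
q <-> (q -> p) = 0 <-> 1 = 0
!(q <-> (q -> p)) = !0 = 1
(!(q -> q) <-> (!q <-> (q -> q))) <-> !(q <-> (q -> p)) = 0 <-> 1 = 0
This gives 0 ≠ 1.

No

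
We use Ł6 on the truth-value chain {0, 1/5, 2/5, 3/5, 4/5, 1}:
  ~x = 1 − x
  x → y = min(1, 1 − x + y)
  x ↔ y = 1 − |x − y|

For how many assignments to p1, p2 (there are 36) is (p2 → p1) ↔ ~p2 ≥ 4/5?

20

value 1: 11 assignments (counts)
value 4/5: 9 assignments (counts)
value 3/5: 7 assignments
value 2/5: 5 assignments
value 1/5: 3 assignments
value 0: 1 assignment
So 20 of the 36 assignments meet the threshold.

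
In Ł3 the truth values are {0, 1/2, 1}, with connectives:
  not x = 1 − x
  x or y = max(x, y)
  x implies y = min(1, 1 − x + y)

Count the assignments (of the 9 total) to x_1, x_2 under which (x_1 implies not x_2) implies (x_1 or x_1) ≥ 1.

4

x_1 = 0, x_2 = 0 ↦ 0  <
x_1 = 0, x_2 = 1/2 ↦ 0  <
x_1 = 0, x_2 = 1 ↦ 0  <
x_1 = 1/2, x_2 = 0 ↦ 1/2  <
x_1 = 1/2, x_2 = 1/2 ↦ 1/2  <
x_1 = 1/2, x_2 = 1 ↦ 1  ≥
x_1 = 1, x_2 = 0 ↦ 1  ≥
x_1 = 1, x_2 = 1/2 ↦ 1  ≥
x_1 = 1, x_2 = 1 ↦ 1  ≥
So 4 of the 9 assignments meet the threshold.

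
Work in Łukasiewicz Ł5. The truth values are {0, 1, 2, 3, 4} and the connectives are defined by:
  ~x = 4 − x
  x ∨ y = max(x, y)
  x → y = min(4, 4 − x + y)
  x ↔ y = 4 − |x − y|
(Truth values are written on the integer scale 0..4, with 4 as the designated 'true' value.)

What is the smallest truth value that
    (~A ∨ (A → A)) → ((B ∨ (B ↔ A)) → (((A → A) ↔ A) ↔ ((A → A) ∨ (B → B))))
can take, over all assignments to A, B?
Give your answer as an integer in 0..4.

Take A = 0, B = 0:
~A = ~0 = 4
A → A = 0 → 0 = 4
~A ∨ (A → A) = 4 ∨ 4 = 4
B ↔ A = 0 ↔ 0 = 4
B ∨ (B ↔ A) = 0 ∨ 4 = 4
A → A = 0 → 0 = 4
(A → A) ↔ A = 4 ↔ 0 = 0
A → A = 0 → 0 = 4
B → B = 0 → 0 = 4
(A → A) ∨ (B → B) = 4 ∨ 4 = 4
((A → A) ↔ A) ↔ ((A → A) ∨ (B → B)) = 0 ↔ 4 = 0
(B ∨ (B ↔ A)) → (((A → A) ↔ A) ↔ ((A → A) ∨ (B → B))) = 4 → 0 = 0
(~A ∨ (A → A)) → ((B ∨ (B ↔ A)) → (((A → A) ↔ A) ↔ ((A → A) ∨ (B → B)))) = 4 → 0 = 0
No assignment yields a value below 0, so this is the minimum.

0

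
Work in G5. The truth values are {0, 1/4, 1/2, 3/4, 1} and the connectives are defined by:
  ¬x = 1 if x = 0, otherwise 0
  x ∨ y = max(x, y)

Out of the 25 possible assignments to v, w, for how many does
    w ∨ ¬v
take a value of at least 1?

9

value 1: 9 assignments (counts)
value 3/4: 4 assignments
value 1/2: 4 assignments
value 1/4: 4 assignments
value 0: 4 assignments
So 9 of the 25 assignments meet the threshold.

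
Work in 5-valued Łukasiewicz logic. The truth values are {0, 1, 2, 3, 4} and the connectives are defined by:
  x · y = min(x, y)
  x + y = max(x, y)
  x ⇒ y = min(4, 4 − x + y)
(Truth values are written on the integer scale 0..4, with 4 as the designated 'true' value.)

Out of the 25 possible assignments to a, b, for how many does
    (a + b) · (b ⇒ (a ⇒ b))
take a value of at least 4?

value 4: 9 assignments (counts)
value 3: 7 assignments
value 2: 5 assignments
value 1: 3 assignments
value 0: 1 assignment
So 9 of the 25 assignments meet the threshold.

9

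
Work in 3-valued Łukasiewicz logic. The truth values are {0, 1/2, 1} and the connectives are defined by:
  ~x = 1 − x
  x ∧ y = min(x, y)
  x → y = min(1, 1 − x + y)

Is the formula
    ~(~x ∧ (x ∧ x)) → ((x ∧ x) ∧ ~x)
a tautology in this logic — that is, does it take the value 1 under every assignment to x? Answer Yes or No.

No

Counterexample: take x = 0.
~x = ~0 = 1
x ∧ x = 0 ∧ 0 = 0
~x ∧ (x ∧ x) = 1 ∧ 0 = 0
~(~x ∧ (x ∧ x)) = ~0 = 1
(x ∧ x) ∧ ~x = 0 ∧ 1 = 0
~(~x ∧ (x ∧ x)) → ((x ∧ x) ∧ ~x) = 1 → 0 = 0
This gives 0 ≠ 1.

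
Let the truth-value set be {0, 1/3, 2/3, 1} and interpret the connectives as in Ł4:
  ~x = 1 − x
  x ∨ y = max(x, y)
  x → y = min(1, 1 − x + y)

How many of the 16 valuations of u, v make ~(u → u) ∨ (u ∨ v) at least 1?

u = 0, v = 0 ↦ 0  <
u = 0, v = 1/3 ↦ 1/3  <
u = 0, v = 2/3 ↦ 2/3  <
u = 0, v = 1 ↦ 1  ≥
u = 1/3, v = 0 ↦ 1/3  <
u = 1/3, v = 1/3 ↦ 1/3  <
u = 1/3, v = 2/3 ↦ 2/3  <
u = 1/3, v = 1 ↦ 1  ≥
u = 2/3, v = 0 ↦ 2/3  <
u = 2/3, v = 1/3 ↦ 2/3  <
u = 2/3, v = 2/3 ↦ 2/3  <
u = 2/3, v = 1 ↦ 1  ≥
u = 1, v = 0 ↦ 1  ≥
u = 1, v = 1/3 ↦ 1  ≥
u = 1, v = 2/3 ↦ 1  ≥
u = 1, v = 1 ↦ 1  ≥
So 7 of the 16 assignments meet the threshold.

7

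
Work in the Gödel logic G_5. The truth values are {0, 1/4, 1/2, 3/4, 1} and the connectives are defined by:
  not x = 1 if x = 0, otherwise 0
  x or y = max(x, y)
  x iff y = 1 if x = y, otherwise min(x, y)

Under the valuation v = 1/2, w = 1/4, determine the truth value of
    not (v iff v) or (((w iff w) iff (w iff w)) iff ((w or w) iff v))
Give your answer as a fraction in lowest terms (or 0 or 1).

v iff v = 1/2 iff 1/2 = 1
not (v iff v) = not 1 = 0
w iff w = 1/4 iff 1/4 = 1
w iff w = 1/4 iff 1/4 = 1
(w iff w) iff (w iff w) = 1 iff 1 = 1
w or w = 1/4 or 1/4 = 1/4
(w or w) iff v = 1/4 iff 1/2 = 1/4
((w iff w) iff (w iff w)) iff ((w or w) iff v) = 1 iff 1/4 = 1/4
not (v iff v) or (((w iff w) iff (w iff w)) iff ((w or w) iff v)) = 0 or 1/4 = 1/4

1/4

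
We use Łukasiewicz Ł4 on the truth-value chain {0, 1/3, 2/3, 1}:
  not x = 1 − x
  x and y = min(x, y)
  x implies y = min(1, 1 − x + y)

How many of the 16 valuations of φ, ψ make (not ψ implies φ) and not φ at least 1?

1

φ = 0, ψ = 0 ↦ 0  <
φ = 0, ψ = 1/3 ↦ 1/3  <
φ = 0, ψ = 2/3 ↦ 2/3  <
φ = 0, ψ = 1 ↦ 1  ≥
φ = 1/3, ψ = 0 ↦ 1/3  <
φ = 1/3, ψ = 1/3 ↦ 2/3  <
φ = 1/3, ψ = 2/3 ↦ 2/3  <
φ = 1/3, ψ = 1 ↦ 2/3  <
φ = 2/3, ψ = 0 ↦ 1/3  <
φ = 2/3, ψ = 1/3 ↦ 1/3  <
φ = 2/3, ψ = 2/3 ↦ 1/3  <
φ = 2/3, ψ = 1 ↦ 1/3  <
φ = 1, ψ = 0 ↦ 0  <
φ = 1, ψ = 1/3 ↦ 0  <
φ = 1, ψ = 2/3 ↦ 0  <
φ = 1, ψ = 1 ↦ 0  <
So 1 of the 16 assignments meets the threshold.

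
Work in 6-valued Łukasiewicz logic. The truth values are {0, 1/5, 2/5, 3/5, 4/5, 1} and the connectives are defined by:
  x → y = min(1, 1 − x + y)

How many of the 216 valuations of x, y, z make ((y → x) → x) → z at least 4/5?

126

value 1: 91 assignments (counts)
value 4/5: 35 assignments (counts)
value 3/5: 32 assignments
value 2/5: 27 assignments
value 1/5: 20 assignments
value 0: 11 assignments
So 126 of the 216 assignments meet the threshold.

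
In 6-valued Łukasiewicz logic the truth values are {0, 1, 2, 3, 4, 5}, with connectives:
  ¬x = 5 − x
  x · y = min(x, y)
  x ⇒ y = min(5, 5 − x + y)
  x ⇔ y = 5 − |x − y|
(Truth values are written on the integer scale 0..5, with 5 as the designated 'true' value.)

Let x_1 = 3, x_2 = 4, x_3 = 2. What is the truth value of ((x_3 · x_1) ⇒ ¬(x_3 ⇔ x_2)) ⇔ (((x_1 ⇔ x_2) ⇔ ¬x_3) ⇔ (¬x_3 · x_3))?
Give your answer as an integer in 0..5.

3

x_3 · x_1 = 2 · 3 = 2
x_3 ⇔ x_2 = 2 ⇔ 4 = 3
¬(x_3 ⇔ x_2) = ¬3 = 2
(x_3 · x_1) ⇒ ¬(x_3 ⇔ x_2) = 2 ⇒ 2 = 5
x_1 ⇔ x_2 = 3 ⇔ 4 = 4
¬x_3 = ¬2 = 3
(x_1 ⇔ x_2) ⇔ ¬x_3 = 4 ⇔ 3 = 4
¬x_3 = ¬2 = 3
¬x_3 · x_3 = 3 · 2 = 2
((x_1 ⇔ x_2) ⇔ ¬x_3) ⇔ (¬x_3 · x_3) = 4 ⇔ 2 = 3
((x_3 · x_1) ⇒ ¬(x_3 ⇔ x_2)) ⇔ (((x_1 ⇔ x_2) ⇔ ¬x_3) ⇔ (¬x_3 · x_3)) = 5 ⇔ 3 = 3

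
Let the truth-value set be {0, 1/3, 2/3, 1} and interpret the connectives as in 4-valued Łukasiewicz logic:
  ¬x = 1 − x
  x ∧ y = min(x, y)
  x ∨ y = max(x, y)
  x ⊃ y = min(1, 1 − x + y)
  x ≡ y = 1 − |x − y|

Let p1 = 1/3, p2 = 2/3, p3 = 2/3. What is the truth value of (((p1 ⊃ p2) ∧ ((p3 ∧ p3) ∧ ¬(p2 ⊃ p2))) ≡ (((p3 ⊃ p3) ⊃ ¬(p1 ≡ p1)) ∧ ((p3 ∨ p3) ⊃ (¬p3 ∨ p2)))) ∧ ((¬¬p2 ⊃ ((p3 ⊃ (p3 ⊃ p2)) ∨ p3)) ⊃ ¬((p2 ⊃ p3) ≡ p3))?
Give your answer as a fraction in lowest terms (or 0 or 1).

1/3

p1 ⊃ p2 = 1/3 ⊃ 2/3 = 1
p3 ∧ p3 = 2/3 ∧ 2/3 = 2/3
p2 ⊃ p2 = 2/3 ⊃ 2/3 = 1
¬(p2 ⊃ p2) = ¬1 = 0
(p3 ∧ p3) ∧ ¬(p2 ⊃ p2) = 2/3 ∧ 0 = 0
(p1 ⊃ p2) ∧ ((p3 ∧ p3) ∧ ¬(p2 ⊃ p2)) = 1 ∧ 0 = 0
p3 ⊃ p3 = 2/3 ⊃ 2/3 = 1
p1 ≡ p1 = 1/3 ≡ 1/3 = 1
¬(p1 ≡ p1) = ¬1 = 0
(p3 ⊃ p3) ⊃ ¬(p1 ≡ p1) = 1 ⊃ 0 = 0
p3 ∨ p3 = 2/3 ∨ 2/3 = 2/3
¬p3 = ¬2/3 = 1/3
¬p3 ∨ p2 = 1/3 ∨ 2/3 = 2/3
(p3 ∨ p3) ⊃ (¬p3 ∨ p2) = 2/3 ⊃ 2/3 = 1
((p3 ⊃ p3) ⊃ ¬(p1 ≡ p1)) ∧ ((p3 ∨ p3) ⊃ (¬p3 ∨ p2)) = 0 ∧ 1 = 0
((p1 ⊃ p2) ∧ ((p3 ∧ p3) ∧ ¬(p2 ⊃ p2))) ≡ (((p3 ⊃ p3) ⊃ ¬(p1 ≡ p1)) ∧ ((p3 ∨ p3) ⊃ (¬p3 ∨ p2))) = 0 ≡ 0 = 1
¬p2 = ¬2/3 = 1/3
¬¬p2 = ¬1/3 = 2/3
p3 ⊃ p2 = 2/3 ⊃ 2/3 = 1
p3 ⊃ (p3 ⊃ p2) = 2/3 ⊃ 1 = 1
(p3 ⊃ (p3 ⊃ p2)) ∨ p3 = 1 ∨ 2/3 = 1
¬¬p2 ⊃ ((p3 ⊃ (p3 ⊃ p2)) ∨ p3) = 2/3 ⊃ 1 = 1
p2 ⊃ p3 = 2/3 ⊃ 2/3 = 1
(p2 ⊃ p3) ≡ p3 = 1 ≡ 2/3 = 2/3
¬((p2 ⊃ p3) ≡ p3) = ¬2/3 = 1/3
(¬¬p2 ⊃ ((p3 ⊃ (p3 ⊃ p2)) ∨ p3)) ⊃ ¬((p2 ⊃ p3) ≡ p3) = 1 ⊃ 1/3 = 1/3
(((p1 ⊃ p2) ∧ ((p3 ∧ p3) ∧ ¬(p2 ⊃ p2))) ≡ (((p3 ⊃ p3) ⊃ ¬(p1 ≡ p1)) ∧ ((p3 ∨ p3) ⊃ (¬p3 ∨ p2)))) ∧ ((¬¬p2 ⊃ ((p3 ⊃ (p3 ⊃ p2)) ∨ p3)) ⊃ ¬((p2 ⊃ p3) ≡ p3)) = 1 ∧ 1/3 = 1/3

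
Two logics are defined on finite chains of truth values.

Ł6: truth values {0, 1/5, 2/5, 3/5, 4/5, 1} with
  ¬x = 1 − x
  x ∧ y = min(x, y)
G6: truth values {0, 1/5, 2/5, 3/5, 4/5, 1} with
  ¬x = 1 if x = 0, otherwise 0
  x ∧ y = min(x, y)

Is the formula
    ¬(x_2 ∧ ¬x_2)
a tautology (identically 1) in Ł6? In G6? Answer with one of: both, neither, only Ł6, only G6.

only G6

In Ł6: at x_2 = 1/5 the value is 4/5 — not a tautology.
In G6: every assignment gives 1 — tautology.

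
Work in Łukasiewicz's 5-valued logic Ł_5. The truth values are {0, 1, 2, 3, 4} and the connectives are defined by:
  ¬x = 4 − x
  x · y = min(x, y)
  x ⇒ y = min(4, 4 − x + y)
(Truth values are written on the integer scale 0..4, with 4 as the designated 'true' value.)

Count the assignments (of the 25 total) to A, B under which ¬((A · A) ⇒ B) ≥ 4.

1

value 4: 1 assignment (counts)
value 3: 2 assignments
value 2: 3 assignments
value 1: 4 assignments
value 0: 15 assignments
So 1 of the 25 assignments meets the threshold.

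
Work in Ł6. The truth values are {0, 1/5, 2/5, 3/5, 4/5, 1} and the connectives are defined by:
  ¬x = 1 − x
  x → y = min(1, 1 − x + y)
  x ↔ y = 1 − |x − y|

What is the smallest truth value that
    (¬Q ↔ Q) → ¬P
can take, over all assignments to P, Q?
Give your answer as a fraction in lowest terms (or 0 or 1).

1/5

Take P = 1, Q = 2/5:
¬Q = ¬2/5 = 3/5
¬Q ↔ Q = 3/5 ↔ 2/5 = 4/5
¬P = ¬1 = 0
(¬Q ↔ Q) → ¬P = 4/5 → 0 = 1/5
No assignment yields a value below 1/5, so this is the minimum.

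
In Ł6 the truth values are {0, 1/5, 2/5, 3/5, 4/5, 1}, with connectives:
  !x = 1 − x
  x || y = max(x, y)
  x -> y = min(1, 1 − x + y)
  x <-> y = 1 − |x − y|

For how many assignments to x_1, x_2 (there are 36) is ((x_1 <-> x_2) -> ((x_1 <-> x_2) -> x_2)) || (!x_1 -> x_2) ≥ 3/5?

value 1: 28 assignments (counts)
value 4/5: 3 assignments (counts)
value 3/5: 2 assignments (counts)
value 2/5: 2 assignments
value 0: 1 assignment
So 33 of the 36 assignments meet the threshold.

33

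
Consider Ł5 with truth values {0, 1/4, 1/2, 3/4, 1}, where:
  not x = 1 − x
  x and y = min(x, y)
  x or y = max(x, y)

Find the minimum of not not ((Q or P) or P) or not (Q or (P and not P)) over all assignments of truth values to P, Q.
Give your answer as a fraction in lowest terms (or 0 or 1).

1/2

Take P = 0, Q = 1/2:
Q or P = 1/2 or 0 = 1/2
(Q or P) or P = 1/2 or 0 = 1/2
not ((Q or P) or P) = not 1/2 = 1/2
not not ((Q or P) or P) = not 1/2 = 1/2
not P = not 0 = 1
P and not P = 0 and 1 = 0
Q or (P and not P) = 1/2 or 0 = 1/2
not (Q or (P and not P)) = not 1/2 = 1/2
not not ((Q or P) or P) or not (Q or (P and not P)) = 1/2 or 1/2 = 1/2
No assignment yields a value below 1/2, so this is the minimum.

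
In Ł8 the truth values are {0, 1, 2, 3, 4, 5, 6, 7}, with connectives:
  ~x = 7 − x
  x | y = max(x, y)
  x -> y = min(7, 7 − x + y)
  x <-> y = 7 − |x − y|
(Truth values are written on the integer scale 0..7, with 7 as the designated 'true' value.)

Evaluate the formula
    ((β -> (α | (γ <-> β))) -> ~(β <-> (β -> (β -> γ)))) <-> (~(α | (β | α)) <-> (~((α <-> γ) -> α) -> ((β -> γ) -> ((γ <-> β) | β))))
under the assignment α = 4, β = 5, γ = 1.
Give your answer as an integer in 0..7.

6

γ <-> β = 1 <-> 5 = 3
α | (γ <-> β) = 4 | 3 = 4
β -> (α | (γ <-> β)) = 5 -> 4 = 6
β -> γ = 5 -> 1 = 3
β -> (β -> γ) = 5 -> 3 = 5
β <-> (β -> (β -> γ)) = 5 <-> 5 = 7
~(β <-> (β -> (β -> γ))) = ~7 = 0
(β -> (α | (γ <-> β))) -> ~(β <-> (β -> (β -> γ))) = 6 -> 0 = 1
β | α = 5 | 4 = 5
α | (β | α) = 4 | 5 = 5
~(α | (β | α)) = ~5 = 2
α <-> γ = 4 <-> 1 = 4
(α <-> γ) -> α = 4 -> 4 = 7
~((α <-> γ) -> α) = ~7 = 0
β -> γ = 5 -> 1 = 3
γ <-> β = 1 <-> 5 = 3
(γ <-> β) | β = 3 | 5 = 5
(β -> γ) -> ((γ <-> β) | β) = 3 -> 5 = 7
~((α <-> γ) -> α) -> ((β -> γ) -> ((γ <-> β) | β)) = 0 -> 7 = 7
~(α | (β | α)) <-> (~((α <-> γ) -> α) -> ((β -> γ) -> ((γ <-> β) | β))) = 2 <-> 7 = 2
((β -> (α | (γ <-> β))) -> ~(β <-> (β -> (β -> γ)))) <-> (~(α | (β | α)) <-> (~((α <-> γ) -> α) -> ((β -> γ) -> ((γ <-> β) | β)))) = 1 <-> 2 = 6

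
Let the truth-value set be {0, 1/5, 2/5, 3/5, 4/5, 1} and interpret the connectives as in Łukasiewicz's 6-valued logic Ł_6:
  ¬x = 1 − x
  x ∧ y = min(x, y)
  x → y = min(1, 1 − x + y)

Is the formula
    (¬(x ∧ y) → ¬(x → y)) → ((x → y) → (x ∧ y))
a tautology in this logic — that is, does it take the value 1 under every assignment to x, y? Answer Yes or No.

Yes

At x = 1/5, y = 1/5, for instance:
x ∧ y = 1/5 ∧ 1/5 = 1/5
¬(x ∧ y) = ¬1/5 = 4/5
x → y = 1/5 → 1/5 = 1
¬(x → y) = ¬1 = 0
¬(x ∧ y) → ¬(x → y) = 4/5 → 0 = 1/5
(x → y) → (x ∧ y) = 1 → 1/5 = 1/5
(¬(x ∧ y) → ¬(x → y)) → ((x → y) → (x ∧ y)) = 1/5 → 1/5 = 1
and checking the remaining 35 assignments likewise gives ≥ 1 in every case.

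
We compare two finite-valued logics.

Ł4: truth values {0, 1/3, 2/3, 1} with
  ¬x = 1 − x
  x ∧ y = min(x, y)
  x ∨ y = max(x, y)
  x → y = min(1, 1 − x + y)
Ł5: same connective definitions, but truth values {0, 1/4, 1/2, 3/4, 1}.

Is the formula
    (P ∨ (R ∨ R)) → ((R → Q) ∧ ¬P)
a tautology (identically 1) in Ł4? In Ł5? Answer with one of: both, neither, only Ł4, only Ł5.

In Ł4: at P = 0, Q = 0, R = 2/3 the value is 2/3 — not a tautology.
In Ł5: at P = 0, Q = 0, R = 3/4 the value is 1/2 — not a tautology.

neither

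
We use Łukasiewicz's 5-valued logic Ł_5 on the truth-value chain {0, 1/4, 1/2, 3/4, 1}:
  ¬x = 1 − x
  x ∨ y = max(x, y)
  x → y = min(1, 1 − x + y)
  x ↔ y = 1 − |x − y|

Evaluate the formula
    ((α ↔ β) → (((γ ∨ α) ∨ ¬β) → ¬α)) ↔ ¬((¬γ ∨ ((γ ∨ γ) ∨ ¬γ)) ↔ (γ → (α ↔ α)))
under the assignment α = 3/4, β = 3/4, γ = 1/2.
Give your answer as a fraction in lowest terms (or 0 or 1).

α ↔ β = 3/4 ↔ 3/4 = 1
γ ∨ α = 1/2 ∨ 3/4 = 3/4
¬β = ¬3/4 = 1/4
(γ ∨ α) ∨ ¬β = 3/4 ∨ 1/4 = 3/4
¬α = ¬3/4 = 1/4
((γ ∨ α) ∨ ¬β) → ¬α = 3/4 → 1/4 = 1/2
(α ↔ β) → (((γ ∨ α) ∨ ¬β) → ¬α) = 1 → 1/2 = 1/2
¬γ = ¬1/2 = 1/2
γ ∨ γ = 1/2 ∨ 1/2 = 1/2
¬γ = ¬1/2 = 1/2
(γ ∨ γ) ∨ ¬γ = 1/2 ∨ 1/2 = 1/2
¬γ ∨ ((γ ∨ γ) ∨ ¬γ) = 1/2 ∨ 1/2 = 1/2
α ↔ α = 3/4 ↔ 3/4 = 1
γ → (α ↔ α) = 1/2 → 1 = 1
(¬γ ∨ ((γ ∨ γ) ∨ ¬γ)) ↔ (γ → (α ↔ α)) = 1/2 ↔ 1 = 1/2
¬((¬γ ∨ ((γ ∨ γ) ∨ ¬γ)) ↔ (γ → (α ↔ α))) = ¬1/2 = 1/2
((α ↔ β) → (((γ ∨ α) ∨ ¬β) → ¬α)) ↔ ¬((¬γ ∨ ((γ ∨ γ) ∨ ¬γ)) ↔ (γ → (α ↔ α))) = 1/2 ↔ 1/2 = 1

1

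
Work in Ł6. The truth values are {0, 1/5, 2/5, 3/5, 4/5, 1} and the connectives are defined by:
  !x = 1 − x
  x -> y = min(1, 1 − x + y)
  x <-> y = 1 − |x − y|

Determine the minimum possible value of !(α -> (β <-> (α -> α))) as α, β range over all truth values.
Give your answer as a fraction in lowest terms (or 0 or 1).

0

Take α = 0, β = 0:
α -> α = 0 -> 0 = 1
β <-> (α -> α) = 0 <-> 1 = 0
α -> (β <-> (α -> α)) = 0 -> 0 = 1
!(α -> (β <-> (α -> α))) = !1 = 0
No assignment yields a value below 0, so this is the minimum.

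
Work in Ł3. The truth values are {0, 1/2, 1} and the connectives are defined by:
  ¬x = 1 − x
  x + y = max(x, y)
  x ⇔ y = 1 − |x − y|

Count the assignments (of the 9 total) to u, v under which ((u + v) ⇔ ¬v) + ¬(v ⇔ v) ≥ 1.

u = 0, v = 0 ↦ 0  <
u = 0, v = 1/2 ↦ 1  ≥
u = 0, v = 1 ↦ 0  <
u = 1/2, v = 0 ↦ 1/2  <
u = 1/2, v = 1/2 ↦ 1  ≥
u = 1/2, v = 1 ↦ 0  <
u = 1, v = 0 ↦ 1  ≥
u = 1, v = 1/2 ↦ 1/2  <
u = 1, v = 1 ↦ 0  <
So 3 of the 9 assignments meet the threshold.

3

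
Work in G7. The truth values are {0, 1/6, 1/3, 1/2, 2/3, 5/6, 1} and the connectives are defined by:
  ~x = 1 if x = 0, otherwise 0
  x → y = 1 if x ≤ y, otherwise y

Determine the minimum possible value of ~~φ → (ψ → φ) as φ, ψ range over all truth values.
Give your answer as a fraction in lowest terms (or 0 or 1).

1/6

Take φ = 1/6, ψ = 1/3:
~φ = ~1/6 = 0
~~φ = ~0 = 1
ψ → φ = 1/3 → 1/6 = 1/6
~~φ → (ψ → φ) = 1 → 1/6 = 1/6
No assignment yields a value below 1/6, so this is the minimum.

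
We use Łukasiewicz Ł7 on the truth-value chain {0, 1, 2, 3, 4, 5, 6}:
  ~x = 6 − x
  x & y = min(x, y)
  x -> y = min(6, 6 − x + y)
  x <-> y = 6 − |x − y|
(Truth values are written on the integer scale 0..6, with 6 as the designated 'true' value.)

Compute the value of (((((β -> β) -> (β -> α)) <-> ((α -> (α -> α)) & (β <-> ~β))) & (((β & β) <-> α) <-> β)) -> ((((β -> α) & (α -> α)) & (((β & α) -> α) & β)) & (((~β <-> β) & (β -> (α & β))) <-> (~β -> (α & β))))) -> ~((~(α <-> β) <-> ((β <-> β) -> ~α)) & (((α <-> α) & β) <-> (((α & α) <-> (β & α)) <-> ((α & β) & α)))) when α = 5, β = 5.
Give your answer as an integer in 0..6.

β -> β = 5 -> 5 = 6
β -> α = 5 -> 5 = 6
(β -> β) -> (β -> α) = 6 -> 6 = 6
α -> α = 5 -> 5 = 6
α -> (α -> α) = 5 -> 6 = 6
~β = ~5 = 1
β <-> ~β = 5 <-> 1 = 2
(α -> (α -> α)) & (β <-> ~β) = 6 & 2 = 2
((β -> β) -> (β -> α)) <-> ((α -> (α -> α)) & (β <-> ~β)) = 6 <-> 2 = 2
β & β = 5 & 5 = 5
(β & β) <-> α = 5 <-> 5 = 6
((β & β) <-> α) <-> β = 6 <-> 5 = 5
(((β -> β) -> (β -> α)) <-> ((α -> (α -> α)) & (β <-> ~β))) & (((β & β) <-> α) <-> β) = 2 & 5 = 2
β -> α = 5 -> 5 = 6
α -> α = 5 -> 5 = 6
(β -> α) & (α -> α) = 6 & 6 = 6
β & α = 5 & 5 = 5
(β & α) -> α = 5 -> 5 = 6
((β & α) -> α) & β = 6 & 5 = 5
((β -> α) & (α -> α)) & (((β & α) -> α) & β) = 6 & 5 = 5
~β = ~5 = 1
~β <-> β = 1 <-> 5 = 2
α & β = 5 & 5 = 5
β -> (α & β) = 5 -> 5 = 6
(~β <-> β) & (β -> (α & β)) = 2 & 6 = 2
~β = ~5 = 1
α & β = 5 & 5 = 5
~β -> (α & β) = 1 -> 5 = 6
((~β <-> β) & (β -> (α & β))) <-> (~β -> (α & β)) = 2 <-> 6 = 2
(((β -> α) & (α -> α)) & (((β & α) -> α) & β)) & (((~β <-> β) & (β -> (α & β))) <-> (~β -> (α & β))) = 5 & 2 = 2
((((β -> β) -> (β -> α)) <-> ((α -> (α -> α)) & (β <-> ~β))) & (((β & β) <-> α) <-> β)) -> ((((β -> α) & (α -> α)) & (((β & α) -> α) & β)) & (((~β <-> β) & (β -> (α & β))) <-> (~β -> (α & β)))) = 2 -> 2 = 6
α <-> β = 5 <-> 5 = 6
~(α <-> β) = ~6 = 0
β <-> β = 5 <-> 5 = 6
~α = ~5 = 1
(β <-> β) -> ~α = 6 -> 1 = 1
~(α <-> β) <-> ((β <-> β) -> ~α) = 0 <-> 1 = 5
α <-> α = 5 <-> 5 = 6
(α <-> α) & β = 6 & 5 = 5
α & α = 5 & 5 = 5
β & α = 5 & 5 = 5
(α & α) <-> (β & α) = 5 <-> 5 = 6
α & β = 5 & 5 = 5
(α & β) & α = 5 & 5 = 5
((α & α) <-> (β & α)) <-> ((α & β) & α) = 6 <-> 5 = 5
((α <-> α) & β) <-> (((α & α) <-> (β & α)) <-> ((α & β) & α)) = 5 <-> 5 = 6
(~(α <-> β) <-> ((β <-> β) -> ~α)) & (((α <-> α) & β) <-> (((α & α) <-> (β & α)) <-> ((α & β) & α))) = 5 & 6 = 5
~((~(α <-> β) <-> ((β <-> β) -> ~α)) & (((α <-> α) & β) <-> (((α & α) <-> (β & α)) <-> ((α & β) & α)))) = ~5 = 1
(((((β -> β) -> (β -> α)) <-> ((α -> (α -> α)) & (β <-> ~β))) & (((β & β) <-> α) <-> β)) -> ((((β -> α) & (α -> α)) & (((β & α) -> α) & β)) & (((~β <-> β) & (β -> (α & β))) <-> (~β -> (α & β))))) -> ~((~(α <-> β) <-> ((β <-> β) -> ~α)) & (((α <-> α) & β) <-> (((α & α) <-> (β & α)) <-> ((α & β) & α)))) = 6 -> 1 = 1

1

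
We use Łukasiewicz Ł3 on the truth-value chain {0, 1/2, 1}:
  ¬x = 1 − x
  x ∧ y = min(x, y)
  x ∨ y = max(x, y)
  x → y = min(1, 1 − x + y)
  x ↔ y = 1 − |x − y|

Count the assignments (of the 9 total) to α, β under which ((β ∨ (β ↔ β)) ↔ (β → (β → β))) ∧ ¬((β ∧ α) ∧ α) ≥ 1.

α = 0, β = 0 ↦ 1  ≥
α = 0, β = 1/2 ↦ 1  ≥
α = 0, β = 1 ↦ 1  ≥
α = 1/2, β = 0 ↦ 1  ≥
α = 1/2, β = 1/2 ↦ 1/2  <
α = 1/2, β = 1 ↦ 1/2  <
α = 1, β = 0 ↦ 1  ≥
α = 1, β = 1/2 ↦ 1/2  <
α = 1, β = 1 ↦ 0  <
So 5 of the 9 assignments meet the threshold.

5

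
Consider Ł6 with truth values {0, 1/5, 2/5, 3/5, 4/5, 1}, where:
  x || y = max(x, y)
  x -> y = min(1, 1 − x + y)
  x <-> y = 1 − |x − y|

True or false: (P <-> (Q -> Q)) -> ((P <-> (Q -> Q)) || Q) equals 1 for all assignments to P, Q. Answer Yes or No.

Yes

At P = 1/5, Q = 0, for instance:
Q -> Q = 0 -> 0 = 1
P <-> (Q -> Q) = 1/5 <-> 1 = 1/5
(P <-> (Q -> Q)) || Q = 1/5 || 0 = 1/5
(P <-> (Q -> Q)) -> ((P <-> (Q -> Q)) || Q) = 1/5 -> 1/5 = 1
and checking the remaining 35 assignments likewise gives ≥ 1 in every case.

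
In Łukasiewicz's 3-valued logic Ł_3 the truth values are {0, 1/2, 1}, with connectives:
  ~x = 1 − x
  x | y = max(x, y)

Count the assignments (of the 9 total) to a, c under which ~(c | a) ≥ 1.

a = 0, c = 0 ↦ 1  ≥
a = 0, c = 1/2 ↦ 1/2  <
a = 0, c = 1 ↦ 0  <
a = 1/2, c = 0 ↦ 1/2  <
a = 1/2, c = 1/2 ↦ 1/2  <
a = 1/2, c = 1 ↦ 0  <
a = 1, c = 0 ↦ 0  <
a = 1, c = 1/2 ↦ 0  <
a = 1, c = 1 ↦ 0  <
So 1 of the 9 assignments meets the threshold.

1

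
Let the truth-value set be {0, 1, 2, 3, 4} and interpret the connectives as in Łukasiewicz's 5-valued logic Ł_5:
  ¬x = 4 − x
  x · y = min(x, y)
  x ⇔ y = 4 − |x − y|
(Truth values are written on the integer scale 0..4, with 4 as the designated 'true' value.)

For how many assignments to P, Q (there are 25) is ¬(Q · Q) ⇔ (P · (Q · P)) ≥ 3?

9

value 4: 5 assignments (counts)
value 3: 4 assignments (counts)
value 2: 8 assignments
value 1: 2 assignments
value 0: 6 assignments
So 9 of the 25 assignments meet the threshold.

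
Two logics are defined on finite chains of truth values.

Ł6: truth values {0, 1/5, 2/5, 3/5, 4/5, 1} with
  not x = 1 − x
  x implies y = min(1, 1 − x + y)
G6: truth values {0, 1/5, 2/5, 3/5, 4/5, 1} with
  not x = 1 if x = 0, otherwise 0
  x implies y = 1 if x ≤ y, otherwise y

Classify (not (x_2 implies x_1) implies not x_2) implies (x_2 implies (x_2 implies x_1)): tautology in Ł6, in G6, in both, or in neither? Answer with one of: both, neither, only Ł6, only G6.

In Ł6: every assignment gives 1 — tautology.
In G6: at x_1 = 1/5, x_2 = 2/5 the value is 1/5 — not a tautology.

only Ł6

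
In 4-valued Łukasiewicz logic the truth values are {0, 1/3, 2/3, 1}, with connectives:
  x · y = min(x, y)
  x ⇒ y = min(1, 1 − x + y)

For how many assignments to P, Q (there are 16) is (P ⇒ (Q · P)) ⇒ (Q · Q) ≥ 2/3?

P = 0, Q = 0 ↦ 0  <
P = 0, Q = 1/3 ↦ 1/3  <
P = 0, Q = 2/3 ↦ 2/3  ≥
P = 0, Q = 1 ↦ 1  ≥
P = 1/3, Q = 0 ↦ 1/3  <
P = 1/3, Q = 1/3 ↦ 1/3  <
P = 1/3, Q = 2/3 ↦ 2/3  ≥
P = 1/3, Q = 1 ↦ 1  ≥
P = 2/3, Q = 0 ↦ 2/3  ≥
P = 2/3, Q = 1/3 ↦ 2/3  ≥
P = 2/3, Q = 2/3 ↦ 2/3  ≥
P = 2/3, Q = 1 ↦ 1  ≥
P = 1, Q = 0 ↦ 1  ≥
P = 1, Q = 1/3 ↦ 1  ≥
P = 1, Q = 2/3 ↦ 1  ≥
P = 1, Q = 1 ↦ 1  ≥
So 12 of the 16 assignments meet the threshold.

12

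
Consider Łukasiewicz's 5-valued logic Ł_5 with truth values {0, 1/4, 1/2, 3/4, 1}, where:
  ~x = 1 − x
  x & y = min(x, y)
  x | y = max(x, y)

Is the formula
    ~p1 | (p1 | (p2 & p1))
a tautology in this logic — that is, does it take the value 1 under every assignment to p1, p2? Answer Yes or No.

No

Counterexample: take p1 = 1/4, p2 = 0.
~p1 = ~1/4 = 3/4
p2 & p1 = 0 & 1/4 = 0
p1 | (p2 & p1) = 1/4 | 0 = 1/4
~p1 | (p1 | (p2 & p1)) = 3/4 | 1/4 = 3/4
This gives 3/4 ≠ 1.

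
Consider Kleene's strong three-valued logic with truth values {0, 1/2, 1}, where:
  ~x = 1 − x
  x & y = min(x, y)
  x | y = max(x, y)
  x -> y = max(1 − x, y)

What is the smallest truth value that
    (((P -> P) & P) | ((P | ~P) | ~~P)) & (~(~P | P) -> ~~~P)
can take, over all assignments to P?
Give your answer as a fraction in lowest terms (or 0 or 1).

1/2

Take P = 1/2:
P -> P = 1/2 -> 1/2 = 1/2
(P -> P) & P = 1/2 & 1/2 = 1/2
~P = ~1/2 = 1/2
P | ~P = 1/2 | 1/2 = 1/2
~P = ~1/2 = 1/2
~~P = ~1/2 = 1/2
(P | ~P) | ~~P = 1/2 | 1/2 = 1/2
((P -> P) & P) | ((P | ~P) | ~~P) = 1/2 | 1/2 = 1/2
~P = ~1/2 = 1/2
~P | P = 1/2 | 1/2 = 1/2
~(~P | P) = ~1/2 = 1/2
~P = ~1/2 = 1/2
~~P = ~1/2 = 1/2
~~~P = ~1/2 = 1/2
~(~P | P) -> ~~~P = 1/2 -> 1/2 = 1/2
(((P -> P) & P) | ((P | ~P) | ~~P)) & (~(~P | P) -> ~~~P) = 1/2 & 1/2 = 1/2
No assignment yields a value below 1/2, so this is the minimum.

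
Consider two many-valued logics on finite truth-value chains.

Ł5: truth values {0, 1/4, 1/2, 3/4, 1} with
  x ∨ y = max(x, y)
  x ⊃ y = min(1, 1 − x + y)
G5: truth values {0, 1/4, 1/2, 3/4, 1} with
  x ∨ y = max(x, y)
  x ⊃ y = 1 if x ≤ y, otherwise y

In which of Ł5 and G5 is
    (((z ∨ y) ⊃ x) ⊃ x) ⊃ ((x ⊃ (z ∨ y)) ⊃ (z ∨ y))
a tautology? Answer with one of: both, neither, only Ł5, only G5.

In Ł5: every assignment gives 1 — tautology.
In G5: at x = 0, y = 0, z = 1/4 the value is 1/4 — not a tautology.

only Ł5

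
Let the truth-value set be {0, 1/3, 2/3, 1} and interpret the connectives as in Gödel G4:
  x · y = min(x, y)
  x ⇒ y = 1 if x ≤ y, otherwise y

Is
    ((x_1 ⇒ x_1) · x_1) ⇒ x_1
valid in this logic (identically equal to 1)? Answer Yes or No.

Yes

x_1 = 0 ↦ 1
x_1 = 1/3 ↦ 1
x_1 = 2/3 ↦ 1
x_1 = 1 ↦ 1
Every assignment gives a value ≥ 1.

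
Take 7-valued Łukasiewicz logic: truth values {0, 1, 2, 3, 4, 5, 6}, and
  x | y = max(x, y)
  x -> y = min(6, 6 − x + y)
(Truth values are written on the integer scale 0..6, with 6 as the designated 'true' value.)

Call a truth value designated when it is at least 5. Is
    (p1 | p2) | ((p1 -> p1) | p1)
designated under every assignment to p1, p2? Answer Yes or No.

Yes

At p1 = 4, p2 = 3, for instance:
p1 | p2 = 4 | 3 = 4
p1 -> p1 = 4 -> 4 = 6
(p1 -> p1) | p1 = 6 | 4 = 6
(p1 | p2) | ((p1 -> p1) | p1) = 4 | 6 = 6
and checking the remaining 48 assignments likewise gives ≥ 5 in every case.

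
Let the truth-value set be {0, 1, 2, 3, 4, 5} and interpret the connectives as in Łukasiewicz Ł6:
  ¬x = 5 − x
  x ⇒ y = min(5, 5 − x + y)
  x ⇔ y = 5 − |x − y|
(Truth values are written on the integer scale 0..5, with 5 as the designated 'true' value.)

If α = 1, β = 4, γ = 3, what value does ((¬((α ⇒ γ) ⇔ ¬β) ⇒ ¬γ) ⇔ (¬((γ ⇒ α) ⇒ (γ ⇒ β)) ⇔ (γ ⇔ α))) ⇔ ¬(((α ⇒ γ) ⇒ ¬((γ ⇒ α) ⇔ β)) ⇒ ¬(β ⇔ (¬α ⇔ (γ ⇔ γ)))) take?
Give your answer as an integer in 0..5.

α ⇒ γ = 1 ⇒ 3 = 5
¬β = ¬4 = 1
(α ⇒ γ) ⇔ ¬β = 5 ⇔ 1 = 1
¬((α ⇒ γ) ⇔ ¬β) = ¬1 = 4
¬γ = ¬3 = 2
¬((α ⇒ γ) ⇔ ¬β) ⇒ ¬γ = 4 ⇒ 2 = 3
γ ⇒ α = 3 ⇒ 1 = 3
γ ⇒ β = 3 ⇒ 4 = 5
(γ ⇒ α) ⇒ (γ ⇒ β) = 3 ⇒ 5 = 5
¬((γ ⇒ α) ⇒ (γ ⇒ β)) = ¬5 = 0
γ ⇔ α = 3 ⇔ 1 = 3
¬((γ ⇒ α) ⇒ (γ ⇒ β)) ⇔ (γ ⇔ α) = 0 ⇔ 3 = 2
(¬((α ⇒ γ) ⇔ ¬β) ⇒ ¬γ) ⇔ (¬((γ ⇒ α) ⇒ (γ ⇒ β)) ⇔ (γ ⇔ α)) = 3 ⇔ 2 = 4
α ⇒ γ = 1 ⇒ 3 = 5
γ ⇒ α = 3 ⇒ 1 = 3
(γ ⇒ α) ⇔ β = 3 ⇔ 4 = 4
¬((γ ⇒ α) ⇔ β) = ¬4 = 1
(α ⇒ γ) ⇒ ¬((γ ⇒ α) ⇔ β) = 5 ⇒ 1 = 1
¬α = ¬1 = 4
γ ⇔ γ = 3 ⇔ 3 = 5
¬α ⇔ (γ ⇔ γ) = 4 ⇔ 5 = 4
β ⇔ (¬α ⇔ (γ ⇔ γ)) = 4 ⇔ 4 = 5
¬(β ⇔ (¬α ⇔ (γ ⇔ γ))) = ¬5 = 0
((α ⇒ γ) ⇒ ¬((γ ⇒ α) ⇔ β)) ⇒ ¬(β ⇔ (¬α ⇔ (γ ⇔ γ))) = 1 ⇒ 0 = 4
¬(((α ⇒ γ) ⇒ ¬((γ ⇒ α) ⇔ β)) ⇒ ¬(β ⇔ (¬α ⇔ (γ ⇔ γ)))) = ¬4 = 1
((¬((α ⇒ γ) ⇔ ¬β) ⇒ ¬γ) ⇔ (¬((γ ⇒ α) ⇒ (γ ⇒ β)) ⇔ (γ ⇔ α))) ⇔ ¬(((α ⇒ γ) ⇒ ¬((γ ⇒ α) ⇔ β)) ⇒ ¬(β ⇔ (¬α ⇔ (γ ⇔ γ)))) = 4 ⇔ 1 = 2

2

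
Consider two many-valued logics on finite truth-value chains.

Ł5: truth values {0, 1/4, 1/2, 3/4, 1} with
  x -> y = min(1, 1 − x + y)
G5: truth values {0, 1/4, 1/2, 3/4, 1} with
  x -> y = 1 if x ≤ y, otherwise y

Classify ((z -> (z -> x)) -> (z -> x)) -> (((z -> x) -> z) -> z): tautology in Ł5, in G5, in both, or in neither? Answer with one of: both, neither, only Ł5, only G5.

In Ł5: every assignment gives 1 — tautology.
In G5: at x = 0, z = 1/4 the value is 1/4 — not a tautology.

only Ł5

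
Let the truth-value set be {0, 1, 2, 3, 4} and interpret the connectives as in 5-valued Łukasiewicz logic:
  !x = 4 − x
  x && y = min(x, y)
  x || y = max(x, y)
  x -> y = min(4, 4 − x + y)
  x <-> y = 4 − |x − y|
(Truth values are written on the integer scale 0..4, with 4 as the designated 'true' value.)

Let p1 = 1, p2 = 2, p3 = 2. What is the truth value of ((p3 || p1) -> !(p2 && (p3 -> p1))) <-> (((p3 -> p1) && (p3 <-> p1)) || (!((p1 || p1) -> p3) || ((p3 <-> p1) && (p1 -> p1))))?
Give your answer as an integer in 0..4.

p3 || p1 = 2 || 1 = 2
p3 -> p1 = 2 -> 1 = 3
p2 && (p3 -> p1) = 2 && 3 = 2
!(p2 && (p3 -> p1)) = !2 = 2
(p3 || p1) -> !(p2 && (p3 -> p1)) = 2 -> 2 = 4
p3 -> p1 = 2 -> 1 = 3
p3 <-> p1 = 2 <-> 1 = 3
(p3 -> p1) && (p3 <-> p1) = 3 && 3 = 3
p1 || p1 = 1 || 1 = 1
(p1 || p1) -> p3 = 1 -> 2 = 4
!((p1 || p1) -> p3) = !4 = 0
p3 <-> p1 = 2 <-> 1 = 3
p1 -> p1 = 1 -> 1 = 4
(p3 <-> p1) && (p1 -> p1) = 3 && 4 = 3
!((p1 || p1) -> p3) || ((p3 <-> p1) && (p1 -> p1)) = 0 || 3 = 3
((p3 -> p1) && (p3 <-> p1)) || (!((p1 || p1) -> p3) || ((p3 <-> p1) && (p1 -> p1))) = 3 || 3 = 3
((p3 || p1) -> !(p2 && (p3 -> p1))) <-> (((p3 -> p1) && (p3 <-> p1)) || (!((p1 || p1) -> p3) || ((p3 <-> p1) && (p1 -> p1)))) = 4 <-> 3 = 3

3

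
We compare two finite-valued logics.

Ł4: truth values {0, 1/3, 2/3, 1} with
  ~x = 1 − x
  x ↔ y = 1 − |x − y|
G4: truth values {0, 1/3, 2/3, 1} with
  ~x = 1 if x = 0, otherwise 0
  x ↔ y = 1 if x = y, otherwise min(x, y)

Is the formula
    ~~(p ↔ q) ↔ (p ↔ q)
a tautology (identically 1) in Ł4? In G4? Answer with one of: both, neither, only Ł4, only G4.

only Ł4

In Ł4: every assignment gives 1 — tautology.
In G4: at p = 1/3, q = 2/3 the value is 1/3 — not a tautology.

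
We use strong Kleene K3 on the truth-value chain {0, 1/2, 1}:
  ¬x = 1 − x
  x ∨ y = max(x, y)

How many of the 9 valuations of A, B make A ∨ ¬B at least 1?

5

A = 0, B = 0 ↦ 1  ≥
A = 0, B = 1/2 ↦ 1/2  <
A = 0, B = 1 ↦ 0  <
A = 1/2, B = 0 ↦ 1  ≥
A = 1/2, B = 1/2 ↦ 1/2  <
A = 1/2, B = 1 ↦ 1/2  <
A = 1, B = 0 ↦ 1  ≥
A = 1, B = 1/2 ↦ 1  ≥
A = 1, B = 1 ↦ 1  ≥
So 5 of the 9 assignments meet the threshold.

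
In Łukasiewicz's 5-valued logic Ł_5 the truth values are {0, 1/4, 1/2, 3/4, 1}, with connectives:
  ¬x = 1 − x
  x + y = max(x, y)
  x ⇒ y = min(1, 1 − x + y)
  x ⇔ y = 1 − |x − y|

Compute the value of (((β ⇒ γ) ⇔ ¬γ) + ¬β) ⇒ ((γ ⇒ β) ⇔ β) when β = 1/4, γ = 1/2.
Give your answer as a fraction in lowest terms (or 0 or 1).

3/4

β ⇒ γ = 1/4 ⇒ 1/2 = 1
¬γ = ¬1/2 = 1/2
(β ⇒ γ) ⇔ ¬γ = 1 ⇔ 1/2 = 1/2
¬β = ¬1/4 = 3/4
((β ⇒ γ) ⇔ ¬γ) + ¬β = 1/2 + 3/4 = 3/4
γ ⇒ β = 1/2 ⇒ 1/4 = 3/4
(γ ⇒ β) ⇔ β = 3/4 ⇔ 1/4 = 1/2
(((β ⇒ γ) ⇔ ¬γ) + ¬β) ⇒ ((γ ⇒ β) ⇔ β) = 3/4 ⇒ 1/2 = 3/4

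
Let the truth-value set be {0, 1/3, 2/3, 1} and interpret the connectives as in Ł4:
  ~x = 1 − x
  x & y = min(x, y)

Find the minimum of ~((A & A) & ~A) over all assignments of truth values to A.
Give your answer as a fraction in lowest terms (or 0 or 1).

2/3

Take A = 1/3:
A & A = 1/3 & 1/3 = 1/3
~A = ~1/3 = 2/3
(A & A) & ~A = 1/3 & 2/3 = 1/3
~((A & A) & ~A) = ~1/3 = 2/3
No assignment yields a value below 2/3, so this is the minimum.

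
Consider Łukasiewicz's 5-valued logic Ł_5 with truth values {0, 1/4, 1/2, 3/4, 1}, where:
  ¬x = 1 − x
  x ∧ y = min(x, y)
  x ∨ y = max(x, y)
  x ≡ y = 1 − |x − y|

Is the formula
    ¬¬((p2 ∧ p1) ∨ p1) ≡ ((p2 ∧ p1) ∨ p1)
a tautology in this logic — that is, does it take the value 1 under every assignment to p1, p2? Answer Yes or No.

Yes

At p1 = 3/4, p2 = 0, for instance:
p2 ∧ p1 = 0 ∧ 3/4 = 0
(p2 ∧ p1) ∨ p1 = 0 ∨ 3/4 = 3/4
¬((p2 ∧ p1) ∨ p1) = ¬3/4 = 1/4
¬¬((p2 ∧ p1) ∨ p1) = ¬1/4 = 3/4
¬¬((p2 ∧ p1) ∨ p1) ≡ ((p2 ∧ p1) ∨ p1) = 3/4 ≡ 3/4 = 1
and checking the remaining 24 assignments likewise gives ≥ 1 in every case.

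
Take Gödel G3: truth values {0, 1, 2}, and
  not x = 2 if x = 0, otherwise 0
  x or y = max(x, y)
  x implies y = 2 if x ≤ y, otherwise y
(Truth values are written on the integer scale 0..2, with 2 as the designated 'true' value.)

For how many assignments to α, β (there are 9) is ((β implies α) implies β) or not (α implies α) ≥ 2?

4

α = 0, β = 0 ↦ 0  <
α = 0, β = 1 ↦ 2  ≥
α = 0, β = 2 ↦ 2  ≥
α = 1, β = 0 ↦ 0  <
α = 1, β = 1 ↦ 1  <
α = 1, β = 2 ↦ 2  ≥
α = 2, β = 0 ↦ 0  <
α = 2, β = 1 ↦ 1  <
α = 2, β = 2 ↦ 2  ≥
So 4 of the 9 assignments meet the threshold.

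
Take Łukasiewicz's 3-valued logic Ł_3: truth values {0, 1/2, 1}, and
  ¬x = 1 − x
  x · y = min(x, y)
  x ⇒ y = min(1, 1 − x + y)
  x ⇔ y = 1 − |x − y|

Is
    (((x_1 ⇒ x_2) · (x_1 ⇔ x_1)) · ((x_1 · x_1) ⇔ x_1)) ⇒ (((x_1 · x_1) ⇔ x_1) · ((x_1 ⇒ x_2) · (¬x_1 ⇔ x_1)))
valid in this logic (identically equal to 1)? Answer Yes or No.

No

Counterexample: take x_1 = 0, x_2 = 0.
x_1 ⇒ x_2 = 0 ⇒ 0 = 1
x_1 ⇔ x_1 = 0 ⇔ 0 = 1
(x_1 ⇒ x_2) · (x_1 ⇔ x_1) = 1 · 1 = 1
x_1 · x_1 = 0 · 0 = 0
(x_1 · x_1) ⇔ x_1 = 0 ⇔ 0 = 1
((x_1 ⇒ x_2) · (x_1 ⇔ x_1)) · ((x_1 · x_1) ⇔ x_1) = 1 · 1 = 1
x_1 · x_1 = 0 · 0 = 0
(x_1 · x_1) ⇔ x_1 = 0 ⇔ 0 = 1
x_1 ⇒ x_2 = 0 ⇒ 0 = 1
¬x_1 = ¬0 = 1
¬x_1 ⇔ x_1 = 1 ⇔ 0 = 0
(x_1 ⇒ x_2) · (¬x_1 ⇔ x_1) = 1 · 0 = 0
((x_1 · x_1) ⇔ x_1) · ((x_1 ⇒ x_2) · (¬x_1 ⇔ x_1)) = 1 · 0 = 0
(((x_1 ⇒ x_2) · (x_1 ⇔ x_1)) · ((x_1 · x_1) ⇔ x_1)) ⇒ (((x_1 · x_1) ⇔ x_1) · ((x_1 ⇒ x_2) · (¬x_1 ⇔ x_1))) = 1 ⇒ 0 = 0
This gives 0 ≠ 1.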